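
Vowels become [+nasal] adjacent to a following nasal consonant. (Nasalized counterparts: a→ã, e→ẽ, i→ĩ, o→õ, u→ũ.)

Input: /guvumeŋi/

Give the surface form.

[guvũmẽŋi]

/u/ before nasal /m/ → [ũ]
/e/ before nasal /ŋ/ → [ẽ]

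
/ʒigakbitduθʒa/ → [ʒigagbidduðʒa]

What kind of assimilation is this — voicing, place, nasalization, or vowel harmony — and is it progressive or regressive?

voicing assimilation, regressive

/k/→[g] /t/→[d] /θ/→[ð].
Each target copies a feature from the following segment, so the direction is regressive.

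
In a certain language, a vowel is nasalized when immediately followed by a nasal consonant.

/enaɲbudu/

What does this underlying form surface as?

[ẽnãɲbudu]

/e/ before nasal /n/ → [ẽ]
/a/ before nasal /ɲ/ → [ã]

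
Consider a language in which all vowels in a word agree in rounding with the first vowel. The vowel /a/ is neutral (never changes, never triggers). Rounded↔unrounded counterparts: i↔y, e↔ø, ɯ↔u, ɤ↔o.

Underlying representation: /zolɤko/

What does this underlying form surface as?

[zoloko]

/ɤ/ harmonizes with /o/ ([+round]) → [o]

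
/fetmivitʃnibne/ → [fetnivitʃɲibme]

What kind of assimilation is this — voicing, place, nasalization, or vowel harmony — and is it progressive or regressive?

/m/→[n] /n/→[ɲ] /n/→[m].
Each target copies a feature from the preceding segment, so the direction is progressive.

place assimilation, progressive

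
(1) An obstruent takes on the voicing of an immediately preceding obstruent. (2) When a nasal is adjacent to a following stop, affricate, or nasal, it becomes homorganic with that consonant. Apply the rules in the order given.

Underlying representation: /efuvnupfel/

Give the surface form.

Rule 1: no segment meets the rule's conditions; no change.
After rule 1: efuvnupfel
Rule 2: no segment meets the rule's conditions; no change.

[efuvnupfel]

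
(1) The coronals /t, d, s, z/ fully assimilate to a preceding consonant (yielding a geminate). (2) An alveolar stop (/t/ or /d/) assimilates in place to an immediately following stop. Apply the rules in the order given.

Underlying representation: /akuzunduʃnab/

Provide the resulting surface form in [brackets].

[akuzunnuʃnab]

Rule 1: /d/ after /n/ → [n] (total assimilation)
After rule 1: akuzunnuʃnab
Rule 2: no segment meets the rule's conditions; no change.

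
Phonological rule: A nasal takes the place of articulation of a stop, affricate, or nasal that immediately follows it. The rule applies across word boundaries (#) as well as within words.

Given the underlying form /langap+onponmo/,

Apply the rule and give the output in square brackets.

/n/ before /g/ (velar) → [ŋ]
/n/ before /p/ (labial) → [m]
/n/ before /m/ (labial) → [m]

[laŋgap+ompommo]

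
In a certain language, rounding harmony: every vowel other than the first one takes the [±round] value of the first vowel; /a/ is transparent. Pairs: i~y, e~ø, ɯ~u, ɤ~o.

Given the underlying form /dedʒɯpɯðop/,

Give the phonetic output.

[dedʒɯpɯðɤp]

/o/ harmonizes with /e/ ([-round]) → [ɤ]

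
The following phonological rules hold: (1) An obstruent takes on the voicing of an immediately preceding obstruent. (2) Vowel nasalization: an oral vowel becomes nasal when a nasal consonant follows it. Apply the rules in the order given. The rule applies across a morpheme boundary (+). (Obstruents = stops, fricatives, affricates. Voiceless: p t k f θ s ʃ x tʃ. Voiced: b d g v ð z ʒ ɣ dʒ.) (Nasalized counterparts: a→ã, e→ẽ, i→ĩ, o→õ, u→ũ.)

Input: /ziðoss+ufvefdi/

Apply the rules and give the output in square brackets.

[ziðoss+uffefti]

Rule 1: /v/ after /f/ (voiceless) → [f]
Rule 1: /d/ after /f/ (voiceless) → [t]
After rule 1: ziðoss+uffefti
Rule 2: no segment meets the rule's conditions; no change.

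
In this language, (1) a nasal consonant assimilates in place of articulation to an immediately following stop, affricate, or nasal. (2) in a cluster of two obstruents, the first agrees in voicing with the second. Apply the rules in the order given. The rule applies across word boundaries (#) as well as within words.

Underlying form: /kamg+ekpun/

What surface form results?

Rule 1: /m/ before /g/ (velar) → [ŋ]
After rule 1: kaŋg+ekpun
Rule 2: no segment meets the rule's conditions; no change.

[kaŋg+ekpun]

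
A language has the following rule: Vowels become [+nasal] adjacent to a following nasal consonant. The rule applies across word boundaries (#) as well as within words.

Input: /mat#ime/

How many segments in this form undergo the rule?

1

/i/ before nasal /m/ → [ĩ]
1 segment changes.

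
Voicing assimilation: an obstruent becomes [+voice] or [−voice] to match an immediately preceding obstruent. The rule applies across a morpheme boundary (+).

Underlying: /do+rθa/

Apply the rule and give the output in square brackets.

[do+rθa]

no segment meets the rule's conditions; no change.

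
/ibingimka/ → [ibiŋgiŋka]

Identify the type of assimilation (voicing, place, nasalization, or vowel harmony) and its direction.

/n/→[ŋ] /m/→[ŋ].
Each target copies a feature from the following segment, so the direction is regressive.

place assimilation, regressive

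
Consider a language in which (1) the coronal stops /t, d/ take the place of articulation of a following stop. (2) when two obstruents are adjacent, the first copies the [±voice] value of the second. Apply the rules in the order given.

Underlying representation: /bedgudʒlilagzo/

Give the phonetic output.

[beggudʒlilagzo]

Rule 1: /d/ before /g/ (velar) → [g]
After rule 1: beggudʒlilagzo
Rule 2: no segment meets the rule's conditions; no change.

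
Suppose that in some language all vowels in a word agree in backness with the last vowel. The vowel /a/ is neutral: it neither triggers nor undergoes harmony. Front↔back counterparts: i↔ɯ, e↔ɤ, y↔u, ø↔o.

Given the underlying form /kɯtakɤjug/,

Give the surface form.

no segment meets the rule's conditions; no change.

[kɯtakɤjug]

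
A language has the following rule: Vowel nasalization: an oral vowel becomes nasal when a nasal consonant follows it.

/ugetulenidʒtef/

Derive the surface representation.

/e/ before nasal /n/ → [ẽ]

[ugetulẽnidʒtef]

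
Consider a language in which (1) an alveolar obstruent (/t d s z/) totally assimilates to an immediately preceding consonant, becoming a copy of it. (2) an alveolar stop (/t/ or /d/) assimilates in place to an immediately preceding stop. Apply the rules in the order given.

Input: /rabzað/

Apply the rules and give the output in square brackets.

Rule 1: /z/ after /b/ → [b] (total assimilation)
After rule 1: rabbað
Rule 2: no segment meets the rule's conditions; no change.

[rabbað]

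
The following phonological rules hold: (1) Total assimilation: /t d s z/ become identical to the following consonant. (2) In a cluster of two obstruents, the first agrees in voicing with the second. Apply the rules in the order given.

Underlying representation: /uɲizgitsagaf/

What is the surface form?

[uɲiggissagaf]

Rule 1: /z/ before /g/ → [g] (total assimilation)
Rule 1: /t/ before /s/ → [s] (total assimilation)
After rule 1: uɲiggissagaf
Rule 2: no segment meets the rule's conditions; no change.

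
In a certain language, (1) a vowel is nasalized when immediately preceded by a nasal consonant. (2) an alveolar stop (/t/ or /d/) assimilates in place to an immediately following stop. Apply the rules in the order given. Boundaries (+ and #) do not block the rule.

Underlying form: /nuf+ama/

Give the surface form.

Rule 1: /u/ after nasal /n/ → [ũ]
Rule 1: /a/ after nasal /m/ → [ã]
After rule 1: nũf+amã
Rule 2: no segment meets the rule's conditions; no change.

[nũf+amã]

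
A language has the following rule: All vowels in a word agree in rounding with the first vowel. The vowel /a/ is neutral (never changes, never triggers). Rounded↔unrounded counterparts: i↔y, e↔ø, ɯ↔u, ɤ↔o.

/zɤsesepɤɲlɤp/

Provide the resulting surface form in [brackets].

[zɤsesepɤɲlɤp]

no segment meets the rule's conditions; no change.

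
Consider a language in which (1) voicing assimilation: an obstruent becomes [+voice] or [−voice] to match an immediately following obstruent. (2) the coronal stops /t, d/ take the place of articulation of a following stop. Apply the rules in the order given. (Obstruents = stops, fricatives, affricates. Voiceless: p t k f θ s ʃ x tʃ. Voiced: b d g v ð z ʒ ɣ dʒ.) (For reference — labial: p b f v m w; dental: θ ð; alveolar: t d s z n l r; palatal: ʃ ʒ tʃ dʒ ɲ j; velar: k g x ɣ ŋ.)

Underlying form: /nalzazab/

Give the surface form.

[nalzazab]

Rule 1: no segment meets the rule's conditions; no change.
After rule 1: nalzazab
Rule 2: no segment meets the rule's conditions; no change.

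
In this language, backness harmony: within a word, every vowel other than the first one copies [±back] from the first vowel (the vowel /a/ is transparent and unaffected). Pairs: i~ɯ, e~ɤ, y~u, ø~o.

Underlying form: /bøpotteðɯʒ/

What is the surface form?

/o/ harmonizes with /ø/ ([-back]) → [ø]
/ɯ/ harmonizes with /ø/ ([-back]) → [i]

[bøpøtteðiʒ]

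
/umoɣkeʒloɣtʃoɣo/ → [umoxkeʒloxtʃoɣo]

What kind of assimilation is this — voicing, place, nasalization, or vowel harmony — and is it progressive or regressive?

voicing assimilation, regressive

/ɣ/→[x] /ɣ/→[x].
Each target copies a feature from the following segment, so the direction is regressive.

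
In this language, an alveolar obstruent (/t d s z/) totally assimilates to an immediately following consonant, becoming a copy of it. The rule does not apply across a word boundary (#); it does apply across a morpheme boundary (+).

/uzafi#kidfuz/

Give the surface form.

[uzafi#kiffuz]

/d/ before /f/ → [f] (total assimilation)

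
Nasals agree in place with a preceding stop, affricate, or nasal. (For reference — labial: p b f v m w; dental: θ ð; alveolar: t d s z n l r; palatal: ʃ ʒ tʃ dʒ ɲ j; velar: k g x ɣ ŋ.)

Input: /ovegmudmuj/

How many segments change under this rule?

2

/m/ after /g/ (velar) → [ŋ]
/m/ after /d/ (alveolar) → [n]
2 segments change.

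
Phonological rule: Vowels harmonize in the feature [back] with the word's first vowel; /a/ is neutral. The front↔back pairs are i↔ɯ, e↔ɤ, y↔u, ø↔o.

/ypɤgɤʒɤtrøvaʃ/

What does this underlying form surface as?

[ypegeʒetrøvaʃ]

/ɤ/ harmonizes with /y/ ([-back]) → [e]
/ɤ/ harmonizes with /y/ ([-back]) → [e]
/ɤ/ harmonizes with /y/ ([-back]) → [e]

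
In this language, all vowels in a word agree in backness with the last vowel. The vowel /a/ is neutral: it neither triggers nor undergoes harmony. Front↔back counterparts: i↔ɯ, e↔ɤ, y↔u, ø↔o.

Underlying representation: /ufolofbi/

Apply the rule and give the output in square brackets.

/u/ harmonizes with /i/ ([-back]) → [y]
/o/ harmonizes with /i/ ([-back]) → [ø]
/o/ harmonizes with /i/ ([-back]) → [ø]

[yføløfbi]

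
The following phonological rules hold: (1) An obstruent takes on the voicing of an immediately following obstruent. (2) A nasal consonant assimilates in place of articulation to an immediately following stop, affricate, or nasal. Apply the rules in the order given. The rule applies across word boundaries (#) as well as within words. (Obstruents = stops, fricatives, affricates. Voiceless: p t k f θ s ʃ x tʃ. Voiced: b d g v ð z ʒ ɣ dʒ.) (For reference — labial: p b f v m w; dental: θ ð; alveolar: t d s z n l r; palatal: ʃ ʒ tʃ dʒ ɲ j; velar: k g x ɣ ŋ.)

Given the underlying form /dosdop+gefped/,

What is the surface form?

Rule 1: /s/ before /d/ (voiced) → [z]
Rule 1: /p/ before /g/ (voiced) → [b]
After rule 1: dozdob+gefped
Rule 2: no segment meets the rule's conditions; no change.

[dozdob+gefped]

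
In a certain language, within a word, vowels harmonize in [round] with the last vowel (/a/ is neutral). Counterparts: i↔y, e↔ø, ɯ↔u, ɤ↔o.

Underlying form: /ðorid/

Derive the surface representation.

/o/ harmonizes with /i/ ([-round]) → [ɤ]

[ðɤrid]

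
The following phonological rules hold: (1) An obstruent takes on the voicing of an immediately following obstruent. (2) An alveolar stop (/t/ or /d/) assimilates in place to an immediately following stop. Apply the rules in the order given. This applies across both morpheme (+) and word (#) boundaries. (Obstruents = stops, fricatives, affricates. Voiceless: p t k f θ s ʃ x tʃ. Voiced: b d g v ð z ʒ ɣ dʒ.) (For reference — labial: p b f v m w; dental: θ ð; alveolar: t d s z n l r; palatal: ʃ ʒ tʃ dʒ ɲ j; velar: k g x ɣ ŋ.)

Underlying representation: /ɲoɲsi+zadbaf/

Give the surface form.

Rule 1: no segment meets the rule's conditions; no change.
After rule 1: ɲoɲsi+zadbaf
Rule 2: /d/ before /b/ (labial) → [b]

[ɲoɲsi+zabbaf]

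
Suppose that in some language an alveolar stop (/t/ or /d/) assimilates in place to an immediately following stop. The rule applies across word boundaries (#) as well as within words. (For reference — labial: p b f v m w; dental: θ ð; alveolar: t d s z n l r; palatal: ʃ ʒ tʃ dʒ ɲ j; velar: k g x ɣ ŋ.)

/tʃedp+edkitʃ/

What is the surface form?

[tʃebp+egkitʃ]

/d/ before /p/ (labial) → [b]
/d/ before /k/ (velar) → [g]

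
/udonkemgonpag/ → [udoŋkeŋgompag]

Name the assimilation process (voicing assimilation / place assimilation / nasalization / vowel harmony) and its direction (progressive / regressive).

place assimilation, regressive

/n/→[ŋ] /m/→[ŋ] /n/→[m].
Each target copies a feature from the following segment, so the direction is regressive.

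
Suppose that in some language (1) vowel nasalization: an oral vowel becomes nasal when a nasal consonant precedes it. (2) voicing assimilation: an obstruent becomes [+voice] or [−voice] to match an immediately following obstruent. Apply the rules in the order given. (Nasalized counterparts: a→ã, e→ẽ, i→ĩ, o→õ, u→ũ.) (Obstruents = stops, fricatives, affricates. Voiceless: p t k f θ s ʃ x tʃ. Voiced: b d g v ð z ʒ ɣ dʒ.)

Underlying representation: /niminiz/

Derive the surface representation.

[nĩmĩnĩz]

Rule 1: /i/ after nasal /n/ → [ĩ]
Rule 1: /i/ after nasal /m/ → [ĩ]
Rule 1: /i/ after nasal /n/ → [ĩ]
After rule 1: nĩmĩnĩz
Rule 2: no segment meets the rule's conditions; no change.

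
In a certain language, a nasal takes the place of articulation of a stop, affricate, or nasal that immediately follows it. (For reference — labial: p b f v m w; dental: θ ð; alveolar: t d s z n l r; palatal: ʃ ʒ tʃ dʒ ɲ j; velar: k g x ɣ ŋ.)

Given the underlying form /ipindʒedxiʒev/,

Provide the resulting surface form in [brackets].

[ipiɲdʒedxiʒev]

/n/ before /dʒ/ (palatal) → [ɲ]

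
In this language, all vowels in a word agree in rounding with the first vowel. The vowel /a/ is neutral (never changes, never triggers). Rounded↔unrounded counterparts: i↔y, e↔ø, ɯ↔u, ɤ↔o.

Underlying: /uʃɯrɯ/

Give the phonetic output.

[uʃuru]

/ɯ/ harmonizes with /u/ ([+round]) → [u]
/ɯ/ harmonizes with /u/ ([+round]) → [u]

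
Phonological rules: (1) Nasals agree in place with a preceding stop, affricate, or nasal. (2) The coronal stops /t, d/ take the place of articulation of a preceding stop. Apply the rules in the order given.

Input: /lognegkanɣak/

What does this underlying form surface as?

Rule 1: /n/ after /g/ (velar) → [ŋ]
After rule 1: logŋegkanɣak
Rule 2: no segment meets the rule's conditions; no change.

[logŋegkanɣak]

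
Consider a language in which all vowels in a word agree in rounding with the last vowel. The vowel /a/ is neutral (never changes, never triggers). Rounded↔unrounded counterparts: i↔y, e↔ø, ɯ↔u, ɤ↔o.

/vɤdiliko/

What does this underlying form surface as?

/ɤ/ harmonizes with /o/ ([+round]) → [o]
/i/ harmonizes with /o/ ([+round]) → [y]
/i/ harmonizes with /o/ ([+round]) → [y]

[vodylyko]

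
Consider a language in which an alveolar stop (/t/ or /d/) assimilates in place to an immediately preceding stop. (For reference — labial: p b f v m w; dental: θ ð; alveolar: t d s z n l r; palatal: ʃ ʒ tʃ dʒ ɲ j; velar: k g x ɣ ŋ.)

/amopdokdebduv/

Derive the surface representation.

[amopbokgebbuv]

/d/ after /p/ (labial) → [b]
/d/ after /k/ (velar) → [g]
/d/ after /b/ (labial) → [b]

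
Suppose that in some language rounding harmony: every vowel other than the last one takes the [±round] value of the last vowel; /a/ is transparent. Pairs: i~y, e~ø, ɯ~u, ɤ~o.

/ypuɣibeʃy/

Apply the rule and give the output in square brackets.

[ypuɣybøʃy]

/i/ harmonizes with /y/ ([+round]) → [y]
/e/ harmonizes with /y/ ([+round]) → [ø]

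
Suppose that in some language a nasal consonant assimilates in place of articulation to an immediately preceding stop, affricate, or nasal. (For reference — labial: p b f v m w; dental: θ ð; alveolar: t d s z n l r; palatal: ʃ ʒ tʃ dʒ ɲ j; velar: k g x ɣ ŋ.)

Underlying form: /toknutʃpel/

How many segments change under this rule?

/n/ after /k/ (velar) → [ŋ]
1 segment changes.

1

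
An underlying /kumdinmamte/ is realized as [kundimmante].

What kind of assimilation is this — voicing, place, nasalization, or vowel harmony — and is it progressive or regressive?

/m/→[n] /n/→[m] /m/→[n].
Each target copies a feature from the following segment, so the direction is regressive.

place assimilation, regressive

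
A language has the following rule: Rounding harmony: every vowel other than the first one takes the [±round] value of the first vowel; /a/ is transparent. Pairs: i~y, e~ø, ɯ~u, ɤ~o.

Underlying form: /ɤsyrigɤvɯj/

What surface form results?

[ɤsirigɤvɯj]

/y/ harmonizes with /ɤ/ ([-round]) → [i]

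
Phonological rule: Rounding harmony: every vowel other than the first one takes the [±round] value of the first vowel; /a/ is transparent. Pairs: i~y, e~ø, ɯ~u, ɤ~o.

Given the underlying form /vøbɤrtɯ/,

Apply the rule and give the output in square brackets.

/ɤ/ harmonizes with /ø/ ([+round]) → [o]
/ɯ/ harmonizes with /ø/ ([+round]) → [u]

[vøbortu]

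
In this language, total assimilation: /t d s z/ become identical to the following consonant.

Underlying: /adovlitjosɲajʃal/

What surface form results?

/t/ before /j/ → [j] (total assimilation)
/s/ before /ɲ/ → [ɲ] (total assimilation)

[adovlijjoɲɲajʃal]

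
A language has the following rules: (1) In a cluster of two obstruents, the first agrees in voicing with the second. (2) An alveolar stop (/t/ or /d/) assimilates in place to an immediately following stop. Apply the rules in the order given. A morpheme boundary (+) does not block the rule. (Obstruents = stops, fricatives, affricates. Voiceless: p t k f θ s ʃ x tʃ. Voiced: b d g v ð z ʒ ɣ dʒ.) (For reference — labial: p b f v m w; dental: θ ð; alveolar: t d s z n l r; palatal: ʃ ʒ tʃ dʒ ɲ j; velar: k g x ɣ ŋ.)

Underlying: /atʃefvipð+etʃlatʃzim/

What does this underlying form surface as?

Rule 1: /f/ before /v/ (voiced) → [v]
Rule 1: /p/ before /ð/ (voiced) → [b]
Rule 1: /tʃ/ before /z/ (voiced) → [dʒ]
After rule 1: atʃevvibð+etʃladʒzim
Rule 2: no segment meets the rule's conditions; no change.

[atʃevvibð+etʃladʒzim]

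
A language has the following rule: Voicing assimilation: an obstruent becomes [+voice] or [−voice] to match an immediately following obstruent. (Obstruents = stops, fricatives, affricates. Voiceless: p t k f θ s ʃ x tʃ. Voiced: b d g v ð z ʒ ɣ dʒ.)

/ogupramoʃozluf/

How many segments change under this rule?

0

No segment meets the rule's conditions.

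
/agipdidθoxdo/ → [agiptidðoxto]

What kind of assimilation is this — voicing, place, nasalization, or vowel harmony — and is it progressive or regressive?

voicing assimilation, progressive

/d/→[t] /θ/→[ð] /d/→[t].
Each target copies a feature from the preceding segment, so the direction is progressive.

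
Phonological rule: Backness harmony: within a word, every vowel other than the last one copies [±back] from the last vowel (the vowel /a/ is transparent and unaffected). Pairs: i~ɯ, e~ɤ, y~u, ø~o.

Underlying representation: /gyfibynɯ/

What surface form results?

[gufɯbunɯ]

/y/ harmonizes with /ɯ/ ([+back]) → [u]
/i/ harmonizes with /ɯ/ ([+back]) → [ɯ]
/y/ harmonizes with /ɯ/ ([+back]) → [u]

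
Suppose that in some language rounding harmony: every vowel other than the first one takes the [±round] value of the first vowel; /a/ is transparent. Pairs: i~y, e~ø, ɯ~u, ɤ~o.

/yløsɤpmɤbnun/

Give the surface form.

[yløsopmobnun]

/ɤ/ harmonizes with /y/ ([+round]) → [o]
/ɤ/ harmonizes with /y/ ([+round]) → [o]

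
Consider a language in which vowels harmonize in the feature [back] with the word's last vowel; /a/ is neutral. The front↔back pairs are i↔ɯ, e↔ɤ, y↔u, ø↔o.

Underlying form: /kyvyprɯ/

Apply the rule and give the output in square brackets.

/y/ harmonizes with /ɯ/ ([+back]) → [u]
/y/ harmonizes with /ɯ/ ([+back]) → [u]

[kuvuprɯ]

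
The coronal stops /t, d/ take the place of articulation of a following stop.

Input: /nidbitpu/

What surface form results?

/d/ before /b/ (labial) → [b]
/t/ before /p/ (labial) → [p]

[nibbippu]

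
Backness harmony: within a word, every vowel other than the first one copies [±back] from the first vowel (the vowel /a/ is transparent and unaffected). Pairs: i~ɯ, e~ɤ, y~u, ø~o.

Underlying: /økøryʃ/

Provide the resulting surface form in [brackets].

[økøryʃ]

no segment meets the rule's conditions; no change.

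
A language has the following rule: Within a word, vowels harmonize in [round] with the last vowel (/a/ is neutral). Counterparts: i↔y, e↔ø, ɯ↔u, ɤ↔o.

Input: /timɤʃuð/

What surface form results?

[tymoʃuð]

/i/ harmonizes with /u/ ([+round]) → [y]
/ɤ/ harmonizes with /u/ ([+round]) → [o]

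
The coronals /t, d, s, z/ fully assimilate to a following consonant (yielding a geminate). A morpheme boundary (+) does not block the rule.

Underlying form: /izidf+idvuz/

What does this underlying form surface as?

/d/ before /f/ → [f] (total assimilation)
/d/ before /v/ → [v] (total assimilation)

[iziff+ivvuz]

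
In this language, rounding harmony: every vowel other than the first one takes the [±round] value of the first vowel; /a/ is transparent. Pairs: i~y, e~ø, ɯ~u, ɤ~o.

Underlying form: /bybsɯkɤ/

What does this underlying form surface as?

/ɯ/ harmonizes with /y/ ([+round]) → [u]
/ɤ/ harmonizes with /y/ ([+round]) → [o]

[bybsuko]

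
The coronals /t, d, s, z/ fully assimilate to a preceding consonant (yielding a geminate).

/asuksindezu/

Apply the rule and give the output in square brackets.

[asukkinnezu]

/s/ after /k/ → [k] (total assimilation)
/d/ after /n/ → [n] (total assimilation)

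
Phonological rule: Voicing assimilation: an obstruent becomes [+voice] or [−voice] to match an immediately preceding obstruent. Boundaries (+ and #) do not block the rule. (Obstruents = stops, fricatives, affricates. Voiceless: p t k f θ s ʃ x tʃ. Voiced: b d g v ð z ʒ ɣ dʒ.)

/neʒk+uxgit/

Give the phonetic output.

/k/ after /ʒ/ (voiced) → [g]
/g/ after /x/ (voiceless) → [k]

[neʒg+uxkit]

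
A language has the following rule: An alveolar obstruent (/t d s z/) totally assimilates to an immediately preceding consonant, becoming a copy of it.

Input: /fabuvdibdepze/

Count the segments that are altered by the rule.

3

/d/ after /v/ → [v] (total assimilation)
/d/ after /b/ → [b] (total assimilation)
/z/ after /p/ → [p] (total assimilation)
3 segments change.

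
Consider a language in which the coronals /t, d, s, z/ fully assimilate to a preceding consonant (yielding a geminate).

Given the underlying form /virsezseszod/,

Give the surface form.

/s/ after /r/ → [r] (total assimilation)
/s/ after /z/ → [z] (total assimilation)
/z/ after /s/ → [s] (total assimilation)

[virrezzessod]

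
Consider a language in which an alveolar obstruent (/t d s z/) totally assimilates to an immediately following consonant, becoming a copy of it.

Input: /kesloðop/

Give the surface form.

[kelloðop]

/s/ before /l/ → [l] (total assimilation)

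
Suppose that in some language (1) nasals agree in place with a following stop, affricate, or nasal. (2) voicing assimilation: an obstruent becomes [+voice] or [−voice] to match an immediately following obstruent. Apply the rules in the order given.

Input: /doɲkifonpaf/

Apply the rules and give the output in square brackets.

[doŋkifompaf]

Rule 1: /ɲ/ before /k/ (velar) → [ŋ]
Rule 1: /n/ before /p/ (labial) → [m]
After rule 1: doŋkifompaf
Rule 2: no segment meets the rule's conditions; no change.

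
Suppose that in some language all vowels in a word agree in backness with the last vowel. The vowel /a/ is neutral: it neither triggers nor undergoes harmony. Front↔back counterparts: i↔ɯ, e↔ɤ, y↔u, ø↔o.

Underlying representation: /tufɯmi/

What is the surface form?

[tyfimi]

/u/ harmonizes with /i/ ([-back]) → [y]
/ɯ/ harmonizes with /i/ ([-back]) → [i]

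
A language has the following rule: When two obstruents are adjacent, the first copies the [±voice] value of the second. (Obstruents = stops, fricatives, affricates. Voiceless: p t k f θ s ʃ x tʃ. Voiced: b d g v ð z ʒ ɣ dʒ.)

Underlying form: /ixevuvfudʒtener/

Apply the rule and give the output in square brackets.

/v/ before /f/ (voiceless) → [f]
/dʒ/ before /t/ (voiceless) → [tʃ]

[ixevuffutʃtener]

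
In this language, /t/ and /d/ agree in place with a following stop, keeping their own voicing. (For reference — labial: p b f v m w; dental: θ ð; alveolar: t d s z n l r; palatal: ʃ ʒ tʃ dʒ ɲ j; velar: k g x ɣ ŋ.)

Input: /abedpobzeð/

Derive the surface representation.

/d/ before /p/ (labial) → [b]

[abebpobzeð]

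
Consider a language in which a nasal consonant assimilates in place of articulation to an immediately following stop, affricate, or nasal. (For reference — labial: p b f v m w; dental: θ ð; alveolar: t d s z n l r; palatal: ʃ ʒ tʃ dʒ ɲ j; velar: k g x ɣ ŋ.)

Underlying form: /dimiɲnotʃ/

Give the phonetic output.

/ɲ/ before /n/ (alveolar) → [n]

[diminnotʃ]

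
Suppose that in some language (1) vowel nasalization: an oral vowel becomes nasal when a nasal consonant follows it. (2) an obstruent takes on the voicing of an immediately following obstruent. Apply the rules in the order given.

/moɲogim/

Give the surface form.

Rule 1: /o/ before nasal /ɲ/ → [õ]
Rule 1: /i/ before nasal /m/ → [ĩ]
After rule 1: mõɲogĩm
Rule 2: no segment meets the rule's conditions; no change.

[mõɲogĩm]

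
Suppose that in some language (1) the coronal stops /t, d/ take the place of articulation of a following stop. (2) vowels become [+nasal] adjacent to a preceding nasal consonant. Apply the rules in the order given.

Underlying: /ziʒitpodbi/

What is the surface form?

Rule 1: /t/ before /p/ (labial) → [p]
Rule 1: /d/ before /b/ (labial) → [b]
After rule 1: ziʒippobbi
Rule 2: no segment meets the rule's conditions; no change.

[ziʒippobbi]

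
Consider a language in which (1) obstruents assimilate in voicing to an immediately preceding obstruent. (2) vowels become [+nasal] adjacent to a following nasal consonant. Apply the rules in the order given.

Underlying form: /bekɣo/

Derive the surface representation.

[bekxo]

Rule 1: /ɣ/ after /k/ (voiceless) → [x]
After rule 1: bekxo
Rule 2: no segment meets the rule's conditions; no change.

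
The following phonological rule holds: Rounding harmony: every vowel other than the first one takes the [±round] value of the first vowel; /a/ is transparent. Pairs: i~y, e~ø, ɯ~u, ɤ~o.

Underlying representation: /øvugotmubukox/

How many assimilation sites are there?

No segment meets the rule's conditions.

0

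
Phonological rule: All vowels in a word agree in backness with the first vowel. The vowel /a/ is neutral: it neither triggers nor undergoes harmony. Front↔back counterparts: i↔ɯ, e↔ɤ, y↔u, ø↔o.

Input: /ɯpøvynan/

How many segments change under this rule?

2

/ø/ harmonizes with /ɯ/ ([+back]) → [o]
/y/ harmonizes with /ɯ/ ([+back]) → [u]
2 segments change.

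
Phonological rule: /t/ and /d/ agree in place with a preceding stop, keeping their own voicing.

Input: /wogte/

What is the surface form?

/t/ after /g/ (velar) → [k]

[wogke]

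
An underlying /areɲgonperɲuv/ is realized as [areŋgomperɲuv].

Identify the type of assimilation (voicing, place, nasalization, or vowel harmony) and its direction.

/ɲ/→[ŋ] /n/→[m].
Each target copies a feature from the following segment, so the direction is regressive.

place assimilation, regressive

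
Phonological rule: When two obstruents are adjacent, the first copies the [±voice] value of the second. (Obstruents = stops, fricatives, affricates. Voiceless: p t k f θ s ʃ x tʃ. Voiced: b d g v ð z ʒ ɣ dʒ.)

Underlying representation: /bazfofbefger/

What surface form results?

/z/ before /f/ (voiceless) → [s]
/f/ before /b/ (voiced) → [v]
/f/ before /g/ (voiced) → [v]

[basfovbevger]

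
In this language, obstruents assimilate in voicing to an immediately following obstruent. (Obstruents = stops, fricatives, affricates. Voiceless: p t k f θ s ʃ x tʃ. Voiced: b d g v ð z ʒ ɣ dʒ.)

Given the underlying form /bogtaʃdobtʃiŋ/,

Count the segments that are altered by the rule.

/g/ before /t/ (voiceless) → [k]
/ʃ/ before /d/ (voiced) → [ʒ]
/b/ before /tʃ/ (voiceless) → [p]
3 segments change.

3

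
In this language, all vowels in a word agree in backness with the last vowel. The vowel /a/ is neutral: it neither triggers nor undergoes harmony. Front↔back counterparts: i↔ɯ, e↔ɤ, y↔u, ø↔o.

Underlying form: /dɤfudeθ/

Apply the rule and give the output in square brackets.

[defydeθ]

/ɤ/ harmonizes with /e/ ([-back]) → [e]
/u/ harmonizes with /e/ ([-back]) → [y]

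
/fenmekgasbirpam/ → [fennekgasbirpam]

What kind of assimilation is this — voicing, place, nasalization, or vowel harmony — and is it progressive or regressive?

/m/→[n].
Each target copies a feature from the preceding segment, so the direction is progressive.

place assimilation, progressive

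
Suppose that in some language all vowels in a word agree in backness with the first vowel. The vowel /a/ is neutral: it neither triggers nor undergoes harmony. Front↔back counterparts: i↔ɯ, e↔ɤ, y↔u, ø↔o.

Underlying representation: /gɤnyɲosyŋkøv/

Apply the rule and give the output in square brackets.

[gɤnuɲosuŋkov]

/y/ harmonizes with /ɤ/ ([+back]) → [u]
/y/ harmonizes with /ɤ/ ([+back]) → [u]
/ø/ harmonizes with /ɤ/ ([+back]) → [o]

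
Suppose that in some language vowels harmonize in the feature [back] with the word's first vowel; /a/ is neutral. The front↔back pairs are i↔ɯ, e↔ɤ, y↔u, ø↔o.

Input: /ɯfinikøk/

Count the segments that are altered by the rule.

/i/ harmonizes with /ɯ/ ([+back]) → [ɯ]
/i/ harmonizes with /ɯ/ ([+back]) → [ɯ]
/ø/ harmonizes with /ɯ/ ([+back]) → [o]
3 segments change.

3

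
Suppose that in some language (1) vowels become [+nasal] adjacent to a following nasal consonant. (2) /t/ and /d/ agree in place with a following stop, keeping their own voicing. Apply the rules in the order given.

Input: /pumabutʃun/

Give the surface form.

Rule 1: /u/ before nasal /m/ → [ũ]
Rule 1: /u/ before nasal /n/ → [ũ]
After rule 1: pũmabutʃũn
Rule 2: no segment meets the rule's conditions; no change.

[pũmabutʃũn]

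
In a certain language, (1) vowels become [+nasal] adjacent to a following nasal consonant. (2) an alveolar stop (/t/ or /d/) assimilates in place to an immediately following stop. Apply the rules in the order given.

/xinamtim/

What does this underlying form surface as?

Rule 1: /i/ before nasal /n/ → [ĩ]
Rule 1: /a/ before nasal /m/ → [ã]
Rule 1: /i/ before nasal /m/ → [ĩ]
After rule 1: xĩnãmtĩm
Rule 2: no segment meets the rule's conditions; no change.

[xĩnãmtĩm]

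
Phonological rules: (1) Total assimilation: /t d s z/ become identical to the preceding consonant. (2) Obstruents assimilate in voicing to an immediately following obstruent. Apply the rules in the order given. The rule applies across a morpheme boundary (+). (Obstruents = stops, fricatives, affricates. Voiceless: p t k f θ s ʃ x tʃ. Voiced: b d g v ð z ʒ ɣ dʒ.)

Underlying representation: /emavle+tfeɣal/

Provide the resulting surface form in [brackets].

Rule 1: no segment meets the rule's conditions; no change.
After rule 1: emavle+tfeɣal
Rule 2: no segment meets the rule's conditions; no change.

[emavle+tfeɣal]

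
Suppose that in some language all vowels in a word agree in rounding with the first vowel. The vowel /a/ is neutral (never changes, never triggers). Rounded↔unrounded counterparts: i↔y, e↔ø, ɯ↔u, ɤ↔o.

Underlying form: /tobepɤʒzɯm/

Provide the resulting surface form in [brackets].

/e/ harmonizes with /o/ ([+round]) → [ø]
/ɤ/ harmonizes with /o/ ([+round]) → [o]
/ɯ/ harmonizes with /o/ ([+round]) → [u]

[tobøpoʒzum]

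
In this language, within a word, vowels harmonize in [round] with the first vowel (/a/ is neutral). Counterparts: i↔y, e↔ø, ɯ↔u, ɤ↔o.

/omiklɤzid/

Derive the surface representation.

/i/ harmonizes with /o/ ([+round]) → [y]
/ɤ/ harmonizes with /o/ ([+round]) → [o]
/i/ harmonizes with /o/ ([+round]) → [y]

[omyklozyd]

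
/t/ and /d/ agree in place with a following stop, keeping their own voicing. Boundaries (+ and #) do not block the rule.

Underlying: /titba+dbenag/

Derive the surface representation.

/t/ before /b/ (labial) → [p]
/d/ before /b/ (labial) → [b]

[tipba+bbenag]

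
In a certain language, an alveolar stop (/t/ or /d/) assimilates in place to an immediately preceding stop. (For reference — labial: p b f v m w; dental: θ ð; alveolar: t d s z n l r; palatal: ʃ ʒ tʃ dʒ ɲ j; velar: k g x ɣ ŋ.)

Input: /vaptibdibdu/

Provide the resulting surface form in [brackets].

[vappibbibbu]

/t/ after /p/ (labial) → [p]
/d/ after /b/ (labial) → [b]
/d/ after /b/ (labial) → [b]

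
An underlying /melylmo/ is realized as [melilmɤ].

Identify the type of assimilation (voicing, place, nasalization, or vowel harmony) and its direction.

/y/→[i] /o/→[ɤ].
Vowels agree with the first vowel, so the harmony is progressive.

vowel harmony, progressive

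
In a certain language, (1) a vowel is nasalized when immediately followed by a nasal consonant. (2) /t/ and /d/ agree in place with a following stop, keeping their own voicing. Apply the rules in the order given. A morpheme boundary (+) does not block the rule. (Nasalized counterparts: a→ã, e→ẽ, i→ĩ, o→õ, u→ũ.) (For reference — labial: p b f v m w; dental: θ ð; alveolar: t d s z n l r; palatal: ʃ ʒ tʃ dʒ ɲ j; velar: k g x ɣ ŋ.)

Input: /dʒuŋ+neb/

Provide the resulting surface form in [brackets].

Rule 1: /u/ before nasal /ŋ/ → [ũ]
After rule 1: dʒũŋ+neb
Rule 2: no segment meets the rule's conditions; no change.

[dʒũŋ+neb]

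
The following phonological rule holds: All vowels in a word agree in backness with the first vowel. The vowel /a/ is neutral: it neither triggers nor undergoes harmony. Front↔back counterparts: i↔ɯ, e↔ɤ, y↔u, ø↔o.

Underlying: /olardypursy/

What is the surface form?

/y/ harmonizes with /o/ ([+back]) → [u]
/y/ harmonizes with /o/ ([+back]) → [u]

[olardupursu]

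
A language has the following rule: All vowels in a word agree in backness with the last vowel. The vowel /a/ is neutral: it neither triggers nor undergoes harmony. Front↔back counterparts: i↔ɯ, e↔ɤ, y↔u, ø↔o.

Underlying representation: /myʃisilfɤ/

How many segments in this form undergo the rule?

3

/y/ harmonizes with /ɤ/ ([+back]) → [u]
/i/ harmonizes with /ɤ/ ([+back]) → [ɯ]
/i/ harmonizes with /ɤ/ ([+back]) → [ɯ]
3 segments change.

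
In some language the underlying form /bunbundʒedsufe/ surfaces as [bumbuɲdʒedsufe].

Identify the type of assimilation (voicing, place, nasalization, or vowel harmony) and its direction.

place assimilation, regressive

/n/→[m] /n/→[ɲ].
Each target copies a feature from the following segment, so the direction is regressive.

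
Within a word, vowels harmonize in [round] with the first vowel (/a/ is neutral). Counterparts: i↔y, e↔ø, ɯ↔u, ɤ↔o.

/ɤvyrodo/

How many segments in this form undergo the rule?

/y/ harmonizes with /ɤ/ ([-round]) → [i]
/o/ harmonizes with /ɤ/ ([-round]) → [ɤ]
/o/ harmonizes with /ɤ/ ([-round]) → [ɤ]
3 segments change.

3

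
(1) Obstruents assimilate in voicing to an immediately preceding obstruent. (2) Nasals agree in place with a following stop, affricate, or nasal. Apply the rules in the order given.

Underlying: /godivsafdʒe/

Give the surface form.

Rule 1: /s/ after /v/ (voiced) → [z]
Rule 1: /dʒ/ after /f/ (voiceless) → [tʃ]
After rule 1: godivzaftʃe
Rule 2: no segment meets the rule's conditions; no change.

[godivzaftʃe]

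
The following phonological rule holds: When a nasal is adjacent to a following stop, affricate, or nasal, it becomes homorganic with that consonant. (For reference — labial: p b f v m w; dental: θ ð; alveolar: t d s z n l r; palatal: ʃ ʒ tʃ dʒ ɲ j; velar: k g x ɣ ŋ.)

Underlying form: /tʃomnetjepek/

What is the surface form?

/m/ before /n/ (alveolar) → [n]

[tʃonnetjepek]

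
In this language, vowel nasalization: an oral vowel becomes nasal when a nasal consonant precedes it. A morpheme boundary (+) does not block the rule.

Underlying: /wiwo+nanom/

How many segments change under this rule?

/a/ after nasal /n/ → [ã]
/o/ after nasal /n/ → [õ]
2 segments change.

2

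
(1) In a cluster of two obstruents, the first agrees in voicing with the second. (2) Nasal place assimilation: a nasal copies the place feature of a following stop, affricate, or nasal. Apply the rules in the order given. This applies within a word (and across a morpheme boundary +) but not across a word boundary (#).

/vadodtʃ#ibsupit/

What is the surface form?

Rule 1: /d/ before /tʃ/ (voiceless) → [t]
Rule 1: /b/ before /s/ (voiceless) → [p]
After rule 1: vadottʃ#ipsupit
Rule 2: no segment meets the rule's conditions; no change.

[vadottʃ#ipsupit]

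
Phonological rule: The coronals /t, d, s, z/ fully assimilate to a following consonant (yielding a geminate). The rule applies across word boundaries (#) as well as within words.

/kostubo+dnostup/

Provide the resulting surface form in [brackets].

/s/ before /t/ → [t] (total assimilation)
/d/ before /n/ → [n] (total assimilation)
/s/ before /t/ → [t] (total assimilation)

[kottubo+nnottup]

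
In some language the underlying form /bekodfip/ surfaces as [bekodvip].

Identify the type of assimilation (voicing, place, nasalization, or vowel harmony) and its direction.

/f/→[v].
Each target copies a feature from the preceding segment, so the direction is progressive.

voicing assimilation, progressive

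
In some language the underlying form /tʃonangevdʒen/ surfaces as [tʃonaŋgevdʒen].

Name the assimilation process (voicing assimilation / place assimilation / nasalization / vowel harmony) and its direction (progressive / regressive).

place assimilation, regressive

/n/→[ŋ].
Each target copies a feature from the following segment, so the direction is regressive.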